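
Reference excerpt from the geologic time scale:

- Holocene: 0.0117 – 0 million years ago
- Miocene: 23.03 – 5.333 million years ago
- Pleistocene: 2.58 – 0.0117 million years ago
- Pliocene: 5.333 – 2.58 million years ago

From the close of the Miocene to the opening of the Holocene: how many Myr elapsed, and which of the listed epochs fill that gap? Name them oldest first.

5.3213 million years; Pliocene, Pleistocene

The Miocene closes at 5.333 Ma and the Holocene opens at 0.0117 Ma, so the interval is 5.333 − 0.0117 = 5.3213 Myr.
An epoch fits inside if it starts at or after 5.333 Ma and ends at or before 0.0117 Ma; oldest first that gives Pliocene, Pleistocene.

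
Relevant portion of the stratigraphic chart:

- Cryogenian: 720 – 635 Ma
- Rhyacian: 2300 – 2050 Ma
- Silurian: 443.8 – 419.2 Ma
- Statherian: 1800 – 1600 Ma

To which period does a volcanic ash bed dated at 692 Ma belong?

Cryogenian

692 Ma lies between 720 and 635 Ma, so it falls in the Cryogenian.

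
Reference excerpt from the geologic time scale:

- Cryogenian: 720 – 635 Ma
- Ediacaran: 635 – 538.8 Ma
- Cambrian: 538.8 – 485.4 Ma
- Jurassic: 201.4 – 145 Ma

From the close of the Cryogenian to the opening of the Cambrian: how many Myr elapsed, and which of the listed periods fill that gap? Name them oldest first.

96.2 million years; Ediacaran

End of Cryogenian = 635 Ma; start of Cambrian = 538.8 Ma.
Gap = 635 − 538.8 = 96.2 Myr.
Periods wholly inside 635–538.8 Ma: Ediacaran (635–538.8).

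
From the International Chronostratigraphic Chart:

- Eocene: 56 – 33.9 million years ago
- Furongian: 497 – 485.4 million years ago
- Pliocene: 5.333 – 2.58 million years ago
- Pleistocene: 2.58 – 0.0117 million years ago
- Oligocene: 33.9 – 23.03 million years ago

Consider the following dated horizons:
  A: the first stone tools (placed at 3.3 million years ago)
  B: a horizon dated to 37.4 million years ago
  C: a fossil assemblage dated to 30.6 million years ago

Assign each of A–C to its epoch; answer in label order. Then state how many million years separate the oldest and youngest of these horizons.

A — Pliocene; B — Eocene; C — Oligocene; span 34.1 million years

Match each age against the start–end ranges in the excerpt: A = 3.3 Ma → Pliocene (5.333–2.58); B = 37.4 Ma → Eocene (56–33.9); C = 30.6 Ma → Oligocene (33.9–23.03).
The largest age is 37.4 Ma and the smallest is 3.3 Ma; their difference is 34.1 Myr.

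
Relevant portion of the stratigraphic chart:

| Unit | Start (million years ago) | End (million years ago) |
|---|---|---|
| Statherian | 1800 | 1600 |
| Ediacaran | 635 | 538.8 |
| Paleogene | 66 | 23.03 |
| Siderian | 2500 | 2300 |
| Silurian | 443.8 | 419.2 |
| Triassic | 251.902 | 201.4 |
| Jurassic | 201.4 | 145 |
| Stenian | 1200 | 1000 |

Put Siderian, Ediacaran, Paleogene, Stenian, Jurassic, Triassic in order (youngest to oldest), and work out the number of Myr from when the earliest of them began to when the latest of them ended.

From the excerpt: Siderian 2500–2300; Ediacaran 635–538.8; Paleogene 66–23.03; Stenian 1200–1000; Jurassic 201.4–145; Triassic 251.902–201.4 (Ma).
Larger Ma is earlier, so the oldest is Siderian and the youngest is Paleogene; youngest to oldest: Paleogene, Jurassic, Triassic, Ediacaran, Stenian, Siderian.
Oldest start 2500 minus youngest end 23.03 gives 2476.97 Myr overall.

Paleogene → Jurassic → Triassic → Ediacaran → Stenian → Siderian; total span 2476.97 Myr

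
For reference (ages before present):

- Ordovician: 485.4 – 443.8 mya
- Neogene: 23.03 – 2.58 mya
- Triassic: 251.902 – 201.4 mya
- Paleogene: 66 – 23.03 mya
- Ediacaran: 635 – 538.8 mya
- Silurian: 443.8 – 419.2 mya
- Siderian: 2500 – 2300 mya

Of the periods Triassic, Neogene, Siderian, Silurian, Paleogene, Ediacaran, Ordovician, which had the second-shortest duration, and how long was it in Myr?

Silurian, 24.6 million years

Durations: Triassic 50.502; Neogene 20.45; Siderian 200; Silurian 24.6; Paleogene 42.97; Ediacaran 96.2; Ordovician 41.6 Myr.
Sorted shortest-first: Neogene (20.45), Silurian (24.6), Ordovician (41.6), Paleogene (42.97), Triassic (50.502), Ediacaran (96.2), Siderian (200).
The second shortest is Silurian at 24.6 Myr.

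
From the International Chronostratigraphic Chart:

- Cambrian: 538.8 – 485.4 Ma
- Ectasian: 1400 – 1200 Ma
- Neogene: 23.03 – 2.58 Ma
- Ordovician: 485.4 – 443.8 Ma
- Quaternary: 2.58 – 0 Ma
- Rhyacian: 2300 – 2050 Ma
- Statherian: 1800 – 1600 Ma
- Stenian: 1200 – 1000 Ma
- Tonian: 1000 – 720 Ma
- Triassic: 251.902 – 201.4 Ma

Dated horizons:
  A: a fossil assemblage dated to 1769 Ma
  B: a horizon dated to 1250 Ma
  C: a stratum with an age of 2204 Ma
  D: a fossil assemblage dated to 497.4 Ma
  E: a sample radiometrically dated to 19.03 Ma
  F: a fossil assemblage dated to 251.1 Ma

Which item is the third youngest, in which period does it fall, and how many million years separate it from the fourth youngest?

D, in the Cambrian; 752.6 million years to B

Smaller Ma means younger, so youngest first: E 19.03 < F 251.1 < D 497.4 < B 1250 < A 1769 < C 2204.
Counting 3 along gives D (497.4 Ma); the excerpt puts that inside the Cambrian, 538.8–485.4 Ma.
Next in line is B (1250 Ma), and 1250 − 497.4 = 752.6 Myr.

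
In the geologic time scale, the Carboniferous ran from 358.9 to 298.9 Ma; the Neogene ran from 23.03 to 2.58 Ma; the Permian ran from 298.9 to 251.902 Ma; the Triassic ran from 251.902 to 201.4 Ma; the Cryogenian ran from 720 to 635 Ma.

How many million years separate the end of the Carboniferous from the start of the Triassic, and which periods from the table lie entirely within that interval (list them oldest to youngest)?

46.998 million years; Permian

End of Carboniferous = 298.9 Ma; start of Triassic = 251.902 Ma.
Gap = 298.9 − 251.902 = 46.998 Myr.
Periods wholly inside 298.9–251.902 Ma: Permian (298.9–251.902).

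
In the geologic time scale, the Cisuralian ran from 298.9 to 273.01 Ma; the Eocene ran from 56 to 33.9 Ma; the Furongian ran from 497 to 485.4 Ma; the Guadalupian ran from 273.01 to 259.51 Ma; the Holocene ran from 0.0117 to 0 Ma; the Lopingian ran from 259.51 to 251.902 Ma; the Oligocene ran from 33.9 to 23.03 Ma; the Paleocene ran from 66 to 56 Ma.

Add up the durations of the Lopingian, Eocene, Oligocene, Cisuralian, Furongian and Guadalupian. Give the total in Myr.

91.568 million years

Duration is start − end for each: (259.51 − 251.902) + (56 − 33.9) + (33.9 − 23.03) + (298.9 − 273.01) + (497 − 485.4) + (273.01 − 259.51).
That is 7.608 + 22.1 + 10.87 + 25.89 + 11.6 + 13.5, which totals 91.568 million years.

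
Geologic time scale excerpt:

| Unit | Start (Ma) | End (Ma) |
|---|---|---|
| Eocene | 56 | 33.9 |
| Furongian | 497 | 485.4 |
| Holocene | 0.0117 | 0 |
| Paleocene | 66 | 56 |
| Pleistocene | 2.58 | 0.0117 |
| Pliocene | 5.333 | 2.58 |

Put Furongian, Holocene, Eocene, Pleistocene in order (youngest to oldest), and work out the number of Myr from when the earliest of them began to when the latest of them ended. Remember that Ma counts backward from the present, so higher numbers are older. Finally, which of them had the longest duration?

Start ages (Ma): Furongian 497, Eocene 56, Pleistocene 2.58, Holocene 0.0117.
Ordered youngest to oldest: Holocene, Pleistocene, Eocene, Furongian.
Span = 497 − 0 = 497 Myr.
Durations: Holocene 0.0117, Pleistocene 2.5683, Eocene 22.1, Furongian 11.6 → longest is Eocene (22.1 Myr).

Holocene → Pleistocene → Eocene → Furongian; total span 497 Myr; longest is Eocene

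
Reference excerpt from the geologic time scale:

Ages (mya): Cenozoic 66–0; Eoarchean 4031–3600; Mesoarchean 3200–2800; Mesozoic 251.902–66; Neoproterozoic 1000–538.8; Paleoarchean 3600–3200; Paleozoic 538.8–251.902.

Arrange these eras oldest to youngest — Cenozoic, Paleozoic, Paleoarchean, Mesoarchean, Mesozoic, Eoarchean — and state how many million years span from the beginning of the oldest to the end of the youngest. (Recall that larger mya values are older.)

Start ages (Ma): Eoarchean 4031, Paleoarchean 3600, Mesoarchean 3200, Paleozoic 538.8, Mesozoic 251.902, Cenozoic 66.
Ordered oldest to youngest: Eoarchean, Paleoarchean, Mesoarchean, Paleozoic, Mesozoic, Cenozoic.
Span = 4031 − 0 = 4031 Myr.

Eoarchean, Paleoarchean, Mesoarchean, Paleozoic, Mesozoic, Cenozoic; total span 4031 Myr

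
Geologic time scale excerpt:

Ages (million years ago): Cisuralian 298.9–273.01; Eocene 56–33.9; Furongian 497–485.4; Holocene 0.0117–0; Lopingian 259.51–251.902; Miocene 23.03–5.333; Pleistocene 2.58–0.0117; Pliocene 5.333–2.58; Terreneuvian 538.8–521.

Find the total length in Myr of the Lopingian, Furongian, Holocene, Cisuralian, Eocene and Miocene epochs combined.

84.9067 million years

Duration is start − end for each: (259.51 − 251.902) + (497 − 485.4) + (0.0117 − 0) + (298.9 − 273.01) + (56 − 33.9) + (23.03 − 5.333).
That is 7.608 + 11.6 + 0.0117 + 25.89 + 22.1 + 17.697, which totals 84.9067 million years.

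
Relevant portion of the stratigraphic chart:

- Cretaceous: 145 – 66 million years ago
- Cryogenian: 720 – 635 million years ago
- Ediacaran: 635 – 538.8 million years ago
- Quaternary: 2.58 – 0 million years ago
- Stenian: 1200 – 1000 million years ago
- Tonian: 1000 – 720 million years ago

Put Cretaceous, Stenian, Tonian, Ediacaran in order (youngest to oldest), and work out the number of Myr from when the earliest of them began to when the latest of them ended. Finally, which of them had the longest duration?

Cretaceous → Ediacaran → Tonian → Stenian; total span 1134 Myr; longest is Tonian

From the excerpt: Cretaceous 145–66; Stenian 1200–1000; Tonian 1000–720; Ediacaran 635–538.8 (Ma).
Larger Ma is earlier, so the oldest is Stenian and the youngest is Cretaceous; youngest to oldest: Cretaceous, Ediacaran, Tonian, Stenian.
Oldest start 1200 minus youngest end 66 gives 1134 Myr overall.
Individual lengths (start − end): Tonian 280; Stenian 200; Ediacaran 96.2; Cretaceous 79. The largest is Tonian at 280 Myr.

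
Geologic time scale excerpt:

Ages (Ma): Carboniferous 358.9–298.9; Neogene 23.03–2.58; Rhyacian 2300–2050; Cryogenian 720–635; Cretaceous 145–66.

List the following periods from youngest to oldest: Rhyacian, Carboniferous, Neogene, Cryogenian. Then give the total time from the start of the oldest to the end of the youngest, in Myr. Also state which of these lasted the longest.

Neogene → Carboniferous → Cryogenian → Rhyacian; total span 2297.42 Myr; longest is Rhyacian

Start ages (Ma): Rhyacian 2300, Cryogenian 720, Carboniferous 358.9, Neogene 23.03.
Ordered youngest to oldest: Neogene, Carboniferous, Cryogenian, Rhyacian.
Span = 2300 − 2.58 = 2297.42 Myr.
Durations: Rhyacian 250, Cryogenian 85, Carboniferous 60, Neogene 20.45 → longest is Rhyacian (250 Myr).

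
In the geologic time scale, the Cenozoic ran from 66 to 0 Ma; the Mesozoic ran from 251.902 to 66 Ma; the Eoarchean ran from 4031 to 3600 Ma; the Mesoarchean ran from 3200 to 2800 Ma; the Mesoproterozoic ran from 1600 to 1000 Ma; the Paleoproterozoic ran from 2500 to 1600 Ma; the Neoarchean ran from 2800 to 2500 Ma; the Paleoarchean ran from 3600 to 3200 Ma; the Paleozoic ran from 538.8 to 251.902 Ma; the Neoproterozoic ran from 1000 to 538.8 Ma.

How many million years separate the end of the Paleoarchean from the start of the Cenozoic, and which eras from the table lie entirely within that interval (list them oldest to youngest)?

3134 million years; Mesoarchean, Neoarchean, Paleoproterozoic, Mesoproterozoic, Neoproterozoic, Paleozoic, Mesozoic

The Paleoarchean closes at 3200 Ma and the Cenozoic opens at 66 Ma, so the interval is 3200 − 66 = 3134 Myr.
An era fits inside if it starts at or after 3200 Ma and ends at or before 66 Ma; oldest first that gives Mesoarchean, Neoarchean, Paleoproterozoic, Mesoproterozoic, Neoproterozoic, Paleozoic, Mesozoic.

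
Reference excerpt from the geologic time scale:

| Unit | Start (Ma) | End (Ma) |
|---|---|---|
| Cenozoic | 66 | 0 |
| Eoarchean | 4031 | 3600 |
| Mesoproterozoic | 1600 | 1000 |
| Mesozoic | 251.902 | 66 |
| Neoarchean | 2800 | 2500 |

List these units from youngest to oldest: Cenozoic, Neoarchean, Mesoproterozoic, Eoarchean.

Cenozoic, then Mesoproterozoic, then Neoarchean, then Eoarchean

Read off each span (Ma): Cenozoic 66–0; Neoarchean 2800–2500; Mesoproterozoic 1600–1000; Eoarchean 4031–3600.
Larger Ma is older, so oldest→youngest is Eoarchean, Neoarchean, Mesoproterozoic, Cenozoic; reverse it for youngest→oldest.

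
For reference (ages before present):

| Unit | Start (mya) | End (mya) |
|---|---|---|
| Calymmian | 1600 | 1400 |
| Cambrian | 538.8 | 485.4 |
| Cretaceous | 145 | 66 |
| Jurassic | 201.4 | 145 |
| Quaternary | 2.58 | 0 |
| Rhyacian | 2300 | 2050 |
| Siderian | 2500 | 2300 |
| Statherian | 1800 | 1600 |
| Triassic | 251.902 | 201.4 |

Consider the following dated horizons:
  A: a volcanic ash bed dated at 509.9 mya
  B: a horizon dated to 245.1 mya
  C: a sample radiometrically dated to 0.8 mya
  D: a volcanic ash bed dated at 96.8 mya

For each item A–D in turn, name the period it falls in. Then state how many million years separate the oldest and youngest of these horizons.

A — Cambrian; B — Triassic; C — Quaternary; D — Cretaceous; span 509.1 million years

A: 509.9 Ma lies in 538.8–485.4 Ma, so Cambrian.
B: 245.1 Ma lies in 251.902–201.4 Ma, so Triassic.
C: 0.8 Ma lies in 2.58–0 Ma, so Quaternary.
D: 96.8 Ma lies in 145–66 Ma, so Cretaceous.
Oldest = 509.9 Ma, youngest = 0.8 Ma → span 509.1 Myr.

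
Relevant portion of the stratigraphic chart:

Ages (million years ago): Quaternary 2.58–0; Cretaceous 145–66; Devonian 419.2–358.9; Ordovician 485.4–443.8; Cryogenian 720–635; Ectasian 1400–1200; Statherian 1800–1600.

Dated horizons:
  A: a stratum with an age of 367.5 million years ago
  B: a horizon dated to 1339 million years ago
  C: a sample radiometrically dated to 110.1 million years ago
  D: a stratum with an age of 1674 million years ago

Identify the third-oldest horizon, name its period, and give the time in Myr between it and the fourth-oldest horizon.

Sorted oldest-first by Ma: D (1674), B (1339), A (367.5), C (110.1).
The third oldest is A at 367.5 Ma, which lies in 419.2–358.9 Ma: the Devonian.
The fourth oldest is C at 110.1 Ma; separation = |367.5 − 110.1| = 257.4 Myr.

A, in the Devonian; 257.4 million years to C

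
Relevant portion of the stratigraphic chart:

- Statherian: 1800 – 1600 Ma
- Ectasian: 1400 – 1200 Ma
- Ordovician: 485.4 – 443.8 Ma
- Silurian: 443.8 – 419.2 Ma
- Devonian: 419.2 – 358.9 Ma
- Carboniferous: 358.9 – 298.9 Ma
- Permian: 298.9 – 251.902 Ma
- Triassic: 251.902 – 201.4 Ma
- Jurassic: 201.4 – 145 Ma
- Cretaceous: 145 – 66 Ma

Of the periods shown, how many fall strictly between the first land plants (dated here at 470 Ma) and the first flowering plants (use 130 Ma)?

The older date is 470 Ma and the younger is 130 Ma.
Periods with start < 470 and end > 130 Ma: Silurian (443.8–419.2), Devonian (419.2–358.9), Carboniferous (358.9–298.9), Permian (298.9–251.902), Triassic (251.902–201.4), Jurassic (201.4–145).
That is 6 complete periods.

6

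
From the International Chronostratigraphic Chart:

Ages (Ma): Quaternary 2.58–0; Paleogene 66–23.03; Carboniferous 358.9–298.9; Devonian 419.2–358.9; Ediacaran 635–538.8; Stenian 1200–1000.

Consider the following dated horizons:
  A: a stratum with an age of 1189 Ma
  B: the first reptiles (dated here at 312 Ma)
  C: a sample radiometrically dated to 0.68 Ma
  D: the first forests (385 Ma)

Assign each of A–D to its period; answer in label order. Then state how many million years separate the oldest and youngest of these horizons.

Match each age against the start–end ranges in the excerpt: A = 1189 Ma → Stenian (1200–1000); B = 312 Ma → Carboniferous (358.9–298.9); C = 0.68 Ma → Quaternary (2.58–0); D = 385 Ma → Devonian (419.2–358.9).
The largest age is 1189 Ma and the smallest is 0.68 Ma; their difference is 1188.32 Myr.

A — Stenian; B — Carboniferous; C — Quaternary; D — Devonian; span 1188.32 million years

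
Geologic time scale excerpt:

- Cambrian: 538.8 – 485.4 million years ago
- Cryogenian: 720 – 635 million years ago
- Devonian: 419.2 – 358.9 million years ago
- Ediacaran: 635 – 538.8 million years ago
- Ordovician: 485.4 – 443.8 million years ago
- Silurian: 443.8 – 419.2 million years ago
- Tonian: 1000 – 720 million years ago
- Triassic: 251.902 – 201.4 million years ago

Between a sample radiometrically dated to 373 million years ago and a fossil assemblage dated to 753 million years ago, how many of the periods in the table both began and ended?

753 Ma sits inside the Tonian (1000–720) and 373 Ma inside the Devonian (419.2–358.9); neither of those is wholly between the two dates.
The listed periods lying completely between them are Cryogenian, Ediacaran, Cambrian, Ordovician, Silurian — 5 in all.

5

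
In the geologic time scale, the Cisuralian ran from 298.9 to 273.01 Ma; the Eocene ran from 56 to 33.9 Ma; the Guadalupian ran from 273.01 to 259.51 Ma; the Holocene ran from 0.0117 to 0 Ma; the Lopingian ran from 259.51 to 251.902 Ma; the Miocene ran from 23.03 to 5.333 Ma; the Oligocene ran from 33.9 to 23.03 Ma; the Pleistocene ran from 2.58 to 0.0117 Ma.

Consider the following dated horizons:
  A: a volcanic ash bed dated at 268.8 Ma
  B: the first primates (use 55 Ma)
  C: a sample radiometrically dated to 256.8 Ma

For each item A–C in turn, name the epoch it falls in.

A — Guadalupian; B — Eocene; C — Lopingian

Match each age against the start–end ranges in the excerpt: A = 268.8 Ma → Guadalupian (273.01–259.51); B = 55 Ma → Eocene (56–33.9); C = 256.8 Ma → Lopingian (259.51–251.902).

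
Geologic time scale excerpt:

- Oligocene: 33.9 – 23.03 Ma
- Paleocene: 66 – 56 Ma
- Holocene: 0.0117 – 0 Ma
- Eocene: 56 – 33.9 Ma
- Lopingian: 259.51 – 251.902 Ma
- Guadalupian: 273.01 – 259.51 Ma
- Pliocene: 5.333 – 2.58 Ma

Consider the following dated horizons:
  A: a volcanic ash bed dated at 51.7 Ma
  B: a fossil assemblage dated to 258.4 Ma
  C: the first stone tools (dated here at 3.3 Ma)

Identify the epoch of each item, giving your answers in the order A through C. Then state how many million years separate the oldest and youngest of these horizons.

Match each age against the start–end ranges in the excerpt: A = 51.7 Ma → Eocene (56–33.9); B = 258.4 Ma → Lopingian (259.51–251.902); C = 3.3 Ma → Pliocene (5.333–2.58).
The largest age is 258.4 Ma and the smallest is 3.3 Ma; their difference is 255.1 Myr.

A — Eocene; B — Lopingian; C — Pliocene; span 255.1 million years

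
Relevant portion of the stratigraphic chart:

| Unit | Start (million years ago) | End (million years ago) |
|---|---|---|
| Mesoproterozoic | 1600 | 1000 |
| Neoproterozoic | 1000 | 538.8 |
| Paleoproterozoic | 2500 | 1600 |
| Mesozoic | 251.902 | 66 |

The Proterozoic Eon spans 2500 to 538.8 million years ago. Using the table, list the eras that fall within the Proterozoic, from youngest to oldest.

Eras with both bounds inside 2500–538.8 Ma: Neoproterozoic (1000–538.8), Mesoproterozoic (1600–1000), Paleoproterozoic (2500–1600).

Neoproterozoic, Mesoproterozoic, Paleoproterozoic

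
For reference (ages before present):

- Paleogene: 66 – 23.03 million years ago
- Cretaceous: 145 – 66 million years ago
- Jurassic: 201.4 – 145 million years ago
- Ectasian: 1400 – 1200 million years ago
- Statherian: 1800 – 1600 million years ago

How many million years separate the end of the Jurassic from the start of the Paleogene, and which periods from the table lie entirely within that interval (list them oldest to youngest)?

79 million years; Cretaceous

End of Jurassic = 145 Ma; start of Paleogene = 66 Ma.
Gap = 145 − 66 = 79 Myr.
Periods wholly inside 145–66 Ma: Cretaceous (145–66).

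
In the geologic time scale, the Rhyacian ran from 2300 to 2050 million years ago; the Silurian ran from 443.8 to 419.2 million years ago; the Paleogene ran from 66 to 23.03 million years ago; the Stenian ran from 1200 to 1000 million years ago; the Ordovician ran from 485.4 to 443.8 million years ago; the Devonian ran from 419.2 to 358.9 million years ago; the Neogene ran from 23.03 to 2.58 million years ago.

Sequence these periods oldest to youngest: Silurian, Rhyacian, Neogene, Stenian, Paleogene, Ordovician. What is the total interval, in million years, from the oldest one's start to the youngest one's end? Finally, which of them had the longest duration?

From the excerpt: Silurian 443.8–419.2; Rhyacian 2300–2050; Neogene 23.03–2.58; Stenian 1200–1000; Paleogene 66–23.03; Ordovician 485.4–443.8 (Ma).
Larger Ma is earlier, so the oldest is Rhyacian and the youngest is Neogene; oldest to youngest: Rhyacian, Stenian, Ordovician, Silurian, Paleogene, Neogene.
Oldest start 2300 minus youngest end 2.58 gives 2297.42 Myr overall.
Individual lengths (start − end): Ordovician 41.6; Silurian 24.6; Stenian 200; Neogene 20.45; Paleogene 42.97; Rhyacian 250. The largest is Rhyacian at 250 Myr.

Rhyacian → Stenian → Ordovician → Silurian → Paleogene → Neogene; total span 2297.42 Myr; longest is Rhyacian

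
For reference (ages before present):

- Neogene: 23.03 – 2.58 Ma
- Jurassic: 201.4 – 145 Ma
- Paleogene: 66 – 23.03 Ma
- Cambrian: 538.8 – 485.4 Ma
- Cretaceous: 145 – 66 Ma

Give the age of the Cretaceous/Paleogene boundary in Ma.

The Cretaceous ends and the Paleogene begins at 66 Ma.

66 Ma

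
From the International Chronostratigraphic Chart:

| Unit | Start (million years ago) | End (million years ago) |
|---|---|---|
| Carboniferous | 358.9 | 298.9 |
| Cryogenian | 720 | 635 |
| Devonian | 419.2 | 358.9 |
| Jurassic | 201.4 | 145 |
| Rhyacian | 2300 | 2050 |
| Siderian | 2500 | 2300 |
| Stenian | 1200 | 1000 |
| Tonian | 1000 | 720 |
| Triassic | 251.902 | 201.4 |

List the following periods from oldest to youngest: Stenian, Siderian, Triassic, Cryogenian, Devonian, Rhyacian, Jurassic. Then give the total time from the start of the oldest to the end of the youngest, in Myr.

Siderian, Rhyacian, Stenian, Cryogenian, Devonian, Triassic, Jurassic; total span 2355 Myr

Start ages (Ma): Siderian 2500, Rhyacian 2300, Stenian 1200, Cryogenian 720, Devonian 419.2, Triassic 251.902, Jurassic 201.4.
Ordered oldest to youngest: Siderian, Rhyacian, Stenian, Cryogenian, Devonian, Triassic, Jurassic.
Span = 2500 − 145 = 2355 Myr.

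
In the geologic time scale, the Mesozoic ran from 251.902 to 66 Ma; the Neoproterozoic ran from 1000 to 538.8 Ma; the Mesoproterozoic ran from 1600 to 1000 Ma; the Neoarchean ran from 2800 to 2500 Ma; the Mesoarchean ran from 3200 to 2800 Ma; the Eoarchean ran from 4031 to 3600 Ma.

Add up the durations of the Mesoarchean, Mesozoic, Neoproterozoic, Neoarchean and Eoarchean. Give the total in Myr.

1778.102 million years

Each duration: Mesoarchean = 400; Mesozoic = 185.902; Neoproterozoic = 461.2; Neoarchean = 300; Eoarchean = 431.
Sum: 400 + 185.902 + 461.2 + 300 + 431 = 1778.102 Myr.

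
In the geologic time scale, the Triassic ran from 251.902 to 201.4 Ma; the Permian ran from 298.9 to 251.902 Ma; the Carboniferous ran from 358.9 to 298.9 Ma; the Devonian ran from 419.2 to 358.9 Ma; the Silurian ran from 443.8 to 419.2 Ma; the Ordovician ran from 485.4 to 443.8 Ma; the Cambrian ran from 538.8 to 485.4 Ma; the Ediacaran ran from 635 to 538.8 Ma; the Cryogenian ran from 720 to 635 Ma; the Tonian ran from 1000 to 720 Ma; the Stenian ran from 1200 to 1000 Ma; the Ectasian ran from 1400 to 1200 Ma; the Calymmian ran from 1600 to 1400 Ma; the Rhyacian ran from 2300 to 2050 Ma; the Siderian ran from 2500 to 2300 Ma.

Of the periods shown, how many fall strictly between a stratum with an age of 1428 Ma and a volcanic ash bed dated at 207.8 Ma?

11

The older date is 1428 Ma and the younger is 207.8 Ma.
Periods with start < 1428 and end > 207.8 Ma: Ectasian (1400–1200), Stenian (1200–1000), Tonian (1000–720), Cryogenian (720–635), Ediacaran (635–538.8), Cambrian (538.8–485.4), Ordovician (485.4–443.8), Silurian (443.8–419.2), Devonian (419.2–358.9), Carboniferous (358.9–298.9), Permian (298.9–251.902).
That is 11 complete periods.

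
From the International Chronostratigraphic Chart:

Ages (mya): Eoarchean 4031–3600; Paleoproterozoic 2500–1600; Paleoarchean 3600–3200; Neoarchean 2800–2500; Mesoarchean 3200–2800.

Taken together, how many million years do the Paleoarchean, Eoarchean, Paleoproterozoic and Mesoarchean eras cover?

Duration is start − end for each: (3600 − 3200) + (4031 − 3600) + (2500 − 1600) + (3200 − 2800).
That is 400 + 431 + 900 + 400, which totals 2131 million years.

2131 million years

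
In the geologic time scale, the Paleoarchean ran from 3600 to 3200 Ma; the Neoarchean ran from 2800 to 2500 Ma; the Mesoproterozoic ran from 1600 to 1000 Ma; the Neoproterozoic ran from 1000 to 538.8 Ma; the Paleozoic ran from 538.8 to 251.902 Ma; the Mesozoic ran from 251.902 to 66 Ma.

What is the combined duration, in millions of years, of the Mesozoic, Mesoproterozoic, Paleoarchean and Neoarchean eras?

Each duration: Mesozoic = 185.902; Mesoproterozoic = 600; Paleoarchean = 400; Neoarchean = 300.
Sum: 185.902 + 600 + 400 + 300 = 1485.902 Myr.

1485.902 million years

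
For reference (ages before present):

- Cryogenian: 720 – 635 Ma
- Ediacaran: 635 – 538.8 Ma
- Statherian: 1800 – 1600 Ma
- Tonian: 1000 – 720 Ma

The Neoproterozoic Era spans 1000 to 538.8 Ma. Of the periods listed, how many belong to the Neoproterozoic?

Periods inside 1000–538.8 Ma: Tonian, Cryogenian, Ediacaran — 3 in total.

3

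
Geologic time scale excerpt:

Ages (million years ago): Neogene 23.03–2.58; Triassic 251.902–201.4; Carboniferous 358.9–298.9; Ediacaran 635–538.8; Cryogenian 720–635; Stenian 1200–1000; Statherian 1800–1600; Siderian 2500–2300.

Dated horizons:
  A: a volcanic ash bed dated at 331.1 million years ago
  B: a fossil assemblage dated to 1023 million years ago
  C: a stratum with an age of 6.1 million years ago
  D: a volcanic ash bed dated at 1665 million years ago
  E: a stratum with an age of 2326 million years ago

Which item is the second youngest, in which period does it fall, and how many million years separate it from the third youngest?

Smaller Ma means younger, so youngest first: C 6.1 < A 331.1 < B 1023 < D 1665 < E 2326.
Counting 2 along gives A (331.1 Ma); the excerpt puts that inside the Carboniferous, 358.9–298.9 Ma.
Next in line is B (1023 Ma), and 1023 − 331.1 = 691.9 Myr.

A, in the Carboniferous; 691.9 million years to B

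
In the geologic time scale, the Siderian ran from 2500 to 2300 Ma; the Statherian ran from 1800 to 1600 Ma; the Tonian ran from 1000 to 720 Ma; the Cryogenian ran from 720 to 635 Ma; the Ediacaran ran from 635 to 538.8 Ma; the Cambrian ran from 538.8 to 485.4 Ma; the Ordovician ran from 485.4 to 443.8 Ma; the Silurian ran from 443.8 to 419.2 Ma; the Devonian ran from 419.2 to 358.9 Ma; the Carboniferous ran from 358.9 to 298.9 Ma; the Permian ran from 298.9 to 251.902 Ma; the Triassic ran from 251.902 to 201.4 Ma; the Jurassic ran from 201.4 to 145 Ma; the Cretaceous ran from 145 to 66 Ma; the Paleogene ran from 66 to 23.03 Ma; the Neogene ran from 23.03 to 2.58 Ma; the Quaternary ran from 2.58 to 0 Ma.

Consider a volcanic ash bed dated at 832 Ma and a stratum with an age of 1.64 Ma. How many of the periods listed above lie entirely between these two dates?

The older date is 832 Ma and the younger is 1.64 Ma.
Periods with start < 832 and end > 1.64 Ma: Cryogenian (720–635), Ediacaran (635–538.8), Cambrian (538.8–485.4), Ordovician (485.4–443.8), Silurian (443.8–419.2), Devonian (419.2–358.9), Carboniferous (358.9–298.9), Permian (298.9–251.902), Triassic (251.902–201.4), Jurassic (201.4–145), Cretaceous (145–66), Paleogene (66–23.03), Neogene (23.03–2.58).
That is 13 complete periods.

13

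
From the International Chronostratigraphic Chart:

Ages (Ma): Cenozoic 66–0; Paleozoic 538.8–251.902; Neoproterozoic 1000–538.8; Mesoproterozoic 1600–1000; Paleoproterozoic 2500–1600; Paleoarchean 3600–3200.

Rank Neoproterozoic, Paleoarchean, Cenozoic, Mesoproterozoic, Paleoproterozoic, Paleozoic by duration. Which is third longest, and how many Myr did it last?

Durations: Neoproterozoic 461.2; Paleoarchean 400; Cenozoic 66; Mesoproterozoic 600; Paleoproterozoic 900; Paleozoic 286.898 Myr.
Sorted longest-first: Paleoproterozoic (900), Mesoproterozoic (600), Neoproterozoic (461.2), Paleoarchean (400), Paleozoic (286.898), Cenozoic (66).
The third longest is Neoproterozoic at 461.2 Myr.

Neoproterozoic, 461.2 million years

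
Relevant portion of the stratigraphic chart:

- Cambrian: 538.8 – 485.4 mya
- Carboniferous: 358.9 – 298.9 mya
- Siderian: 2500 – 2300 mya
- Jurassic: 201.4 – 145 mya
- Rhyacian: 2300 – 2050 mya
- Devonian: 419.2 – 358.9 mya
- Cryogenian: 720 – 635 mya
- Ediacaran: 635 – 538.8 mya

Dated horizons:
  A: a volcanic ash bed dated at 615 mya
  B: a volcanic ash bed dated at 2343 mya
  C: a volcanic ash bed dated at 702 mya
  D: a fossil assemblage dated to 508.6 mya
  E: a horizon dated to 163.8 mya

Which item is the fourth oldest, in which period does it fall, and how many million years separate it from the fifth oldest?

Sorted oldest-first by Ma: B (2343), C (702), A (615), D (508.6), E (163.8).
The fourth oldest is D at 508.6 Ma, which lies in 538.8–485.4 Ma: the Cambrian.
The fifth oldest is E at 163.8 Ma; separation = |508.6 − 163.8| = 344.8 Myr.

D, in the Cambrian; 344.8 million years to E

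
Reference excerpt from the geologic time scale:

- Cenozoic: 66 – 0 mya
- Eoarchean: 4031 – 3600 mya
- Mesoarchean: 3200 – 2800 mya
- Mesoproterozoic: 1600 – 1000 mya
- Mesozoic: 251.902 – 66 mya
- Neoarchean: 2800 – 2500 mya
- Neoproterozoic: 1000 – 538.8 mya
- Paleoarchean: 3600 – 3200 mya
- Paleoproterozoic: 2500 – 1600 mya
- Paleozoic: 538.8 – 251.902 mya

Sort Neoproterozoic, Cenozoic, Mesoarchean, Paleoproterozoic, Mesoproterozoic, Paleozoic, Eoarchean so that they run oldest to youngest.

Eoarchean, Mesoarchean, Paleoproterozoic, Mesoproterozoic, Neoproterozoic, Paleozoic, Cenozoic

Read off each span (Ma): Neoproterozoic 1000–538.8; Cenozoic 66–0; Mesoarchean 3200–2800; Paleoproterozoic 2500–1600; Mesoproterozoic 1600–1000; Paleozoic 538.8–251.902; Eoarchean 4031–3600.
Larger Ma is older, so oldest→youngest is Eoarchean, Mesoarchean, Paleoproterozoic, Mesoproterozoic, Neoproterozoic, Paleozoic, Cenozoic.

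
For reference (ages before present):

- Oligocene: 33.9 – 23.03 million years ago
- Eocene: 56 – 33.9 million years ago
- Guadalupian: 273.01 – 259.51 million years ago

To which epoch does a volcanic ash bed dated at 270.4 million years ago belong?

Guadalupian

270.4 Ma lies between 273.01 and 259.51 Ma, so it falls in the Guadalupian.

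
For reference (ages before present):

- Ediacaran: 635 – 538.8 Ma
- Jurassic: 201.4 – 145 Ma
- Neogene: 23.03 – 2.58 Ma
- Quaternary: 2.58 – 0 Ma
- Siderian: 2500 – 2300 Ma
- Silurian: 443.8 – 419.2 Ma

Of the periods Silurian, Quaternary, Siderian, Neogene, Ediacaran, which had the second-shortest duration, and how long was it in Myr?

Neogene, 20.45 million years

Durations: Silurian 24.6; Quaternary 2.58; Siderian 200; Neogene 20.45; Ediacaran 96.2 Myr.
Sorted shortest-first: Quaternary (2.58), Neogene (20.45), Silurian (24.6), Ediacaran (96.2), Siderian (200).
The second shortest is Neogene at 20.45 Myr.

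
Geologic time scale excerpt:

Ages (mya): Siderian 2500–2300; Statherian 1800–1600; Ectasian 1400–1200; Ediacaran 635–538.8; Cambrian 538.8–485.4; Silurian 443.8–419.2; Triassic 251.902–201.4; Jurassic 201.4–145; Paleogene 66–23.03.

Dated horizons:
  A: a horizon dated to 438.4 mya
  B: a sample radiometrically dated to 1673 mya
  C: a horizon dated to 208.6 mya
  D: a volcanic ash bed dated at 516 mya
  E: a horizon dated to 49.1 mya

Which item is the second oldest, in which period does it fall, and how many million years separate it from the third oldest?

D, in the Cambrian; 77.6 million years to A

Sorted oldest-first by Ma: B (1673), D (516), A (438.4), C (208.6), E (49.1).
The second oldest is D at 516 Ma, which lies in 538.8–485.4 Ma: the Cambrian.
The third oldest is A at 438.4 Ma; separation = |516 − 438.4| = 77.6 Myr.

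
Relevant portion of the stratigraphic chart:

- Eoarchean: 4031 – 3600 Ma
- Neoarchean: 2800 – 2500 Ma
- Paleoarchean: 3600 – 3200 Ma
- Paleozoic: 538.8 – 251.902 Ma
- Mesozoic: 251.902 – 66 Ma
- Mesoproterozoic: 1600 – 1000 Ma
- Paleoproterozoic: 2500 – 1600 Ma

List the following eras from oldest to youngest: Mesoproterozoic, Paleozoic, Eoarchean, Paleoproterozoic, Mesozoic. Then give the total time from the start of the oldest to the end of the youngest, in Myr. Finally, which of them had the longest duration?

Start ages (Ma): Eoarchean 4031, Paleoproterozoic 2500, Mesoproterozoic 1600, Paleozoic 538.8, Mesozoic 251.902.
Ordered oldest to youngest: Eoarchean, Paleoproterozoic, Mesoproterozoic, Paleozoic, Mesozoic.
Span = 4031 − 66 = 3965 Myr.
Durations: Paleoproterozoic 900, Mesoproterozoic 600, Paleozoic 286.898, Mesozoic 185.902, Eoarchean 431 → longest is Paleoproterozoic (900 Myr).

Eoarchean → Paleoproterozoic → Mesoproterozoic → Paleozoic → Mesozoic; total span 3965 Myr; longest is Paleoproterozoic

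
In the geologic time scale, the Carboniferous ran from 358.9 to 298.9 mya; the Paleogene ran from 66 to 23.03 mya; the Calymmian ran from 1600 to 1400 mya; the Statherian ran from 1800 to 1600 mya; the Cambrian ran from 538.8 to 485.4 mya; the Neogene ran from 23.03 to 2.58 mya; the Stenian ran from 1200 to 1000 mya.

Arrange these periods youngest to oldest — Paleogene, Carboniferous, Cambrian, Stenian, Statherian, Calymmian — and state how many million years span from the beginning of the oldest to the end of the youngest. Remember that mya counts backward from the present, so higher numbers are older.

Paleogene, Carboniferous, Cambrian, Stenian, Calymmian, Statherian; total span 1776.97 Myr

From the excerpt: Paleogene 66–23.03; Carboniferous 358.9–298.9; Cambrian 538.8–485.4; Stenian 1200–1000; Statherian 1800–1600; Calymmian 1600–1400 (Ma).
Larger Ma is earlier, so the oldest is Statherian and the youngest is Paleogene; youngest to oldest: Paleogene, Carboniferous, Cambrian, Stenian, Calymmian, Statherian.
Oldest start 1800 minus youngest end 23.03 gives 1776.97 Myr overall.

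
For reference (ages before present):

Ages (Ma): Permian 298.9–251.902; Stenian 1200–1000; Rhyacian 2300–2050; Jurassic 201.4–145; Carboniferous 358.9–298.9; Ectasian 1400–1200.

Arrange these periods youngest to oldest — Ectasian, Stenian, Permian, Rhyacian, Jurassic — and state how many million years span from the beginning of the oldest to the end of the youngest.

Jurassic → Permian → Stenian → Ectasian → Rhyacian; total span 2155 Myr

From the excerpt: Ectasian 1400–1200; Stenian 1200–1000; Permian 298.9–251.902; Rhyacian 2300–2050; Jurassic 201.4–145 (Ma).
Larger Ma is earlier, so the oldest is Rhyacian and the youngest is Jurassic; youngest to oldest: Jurassic, Permian, Stenian, Ectasian, Rhyacian.
Oldest start 2300 minus youngest end 145 gives 2155 Myr overall.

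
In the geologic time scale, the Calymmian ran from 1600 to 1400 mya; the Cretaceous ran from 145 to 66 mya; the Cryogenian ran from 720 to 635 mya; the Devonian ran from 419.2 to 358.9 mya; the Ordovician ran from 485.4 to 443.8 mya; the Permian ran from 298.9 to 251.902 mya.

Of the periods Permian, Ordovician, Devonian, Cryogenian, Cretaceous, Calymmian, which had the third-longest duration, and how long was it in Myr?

Start − end for each: Permian 298.9 − 251.902 = 46.998; Ordovician 485.4 − 443.8 = 41.6; Devonian 419.2 − 358.9 = 60.3; Cryogenian 720 − 635 = 85; Cretaceous 145 − 66 = 79; Calymmian 1600 − 1400 = 200.
Ranking these from longest: Calymmian > Cryogenian > Cretaceous > Devonian > Permian > Ordovician.
Position 3 in that ranking is Cretaceous, which lasted 79 Myr.

Cretaceous, 79 million years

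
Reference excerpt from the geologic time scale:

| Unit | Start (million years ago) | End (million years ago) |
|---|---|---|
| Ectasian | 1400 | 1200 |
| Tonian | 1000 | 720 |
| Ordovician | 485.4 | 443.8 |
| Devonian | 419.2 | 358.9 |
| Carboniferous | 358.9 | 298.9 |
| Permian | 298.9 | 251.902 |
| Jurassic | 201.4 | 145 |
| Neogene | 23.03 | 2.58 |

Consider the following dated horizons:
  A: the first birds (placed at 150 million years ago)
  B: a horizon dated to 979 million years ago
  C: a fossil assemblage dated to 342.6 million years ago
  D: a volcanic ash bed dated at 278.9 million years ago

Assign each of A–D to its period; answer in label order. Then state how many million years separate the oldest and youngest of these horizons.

A — Jurassic; B — Tonian; C — Carboniferous; D — Permian; span 829 million years

A: 150 Ma lies in 201.4–145 Ma, so Jurassic.
B: 979 Ma lies in 1000–720 Ma, so Tonian.
C: 342.6 Ma lies in 358.9–298.9 Ma, so Carboniferous.
D: 278.9 Ma lies in 298.9–251.902 Ma, so Permian.
Oldest = 979 Ma, youngest = 150 Ma → span 829 Myr.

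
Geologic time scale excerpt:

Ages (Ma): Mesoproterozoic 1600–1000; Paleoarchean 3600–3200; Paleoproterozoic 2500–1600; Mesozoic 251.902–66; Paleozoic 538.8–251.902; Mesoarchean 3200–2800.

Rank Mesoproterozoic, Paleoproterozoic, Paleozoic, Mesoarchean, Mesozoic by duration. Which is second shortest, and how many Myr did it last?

Paleozoic, 286.898 million years

Start − end for each: Mesoproterozoic 1600 − 1000 = 600; Paleoproterozoic 2500 − 1600 = 900; Paleozoic 538.8 − 251.902 = 286.898; Mesoarchean 3200 − 2800 = 400; Mesozoic 251.902 − 66 = 185.902.
Ranking these from shortest: Mesozoic < Paleozoic < Mesoarchean < Mesoproterozoic < Paleoproterozoic.
Position 2 in that ranking is Paleozoic, which lasted 286.898 Myr.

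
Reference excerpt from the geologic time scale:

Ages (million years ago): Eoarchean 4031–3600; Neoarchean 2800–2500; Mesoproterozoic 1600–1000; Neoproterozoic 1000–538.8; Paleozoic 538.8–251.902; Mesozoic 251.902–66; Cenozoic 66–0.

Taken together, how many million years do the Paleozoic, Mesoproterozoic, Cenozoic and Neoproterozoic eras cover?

1414.098 million years

Duration is start − end for each: (538.8 − 251.902) + (1600 − 1000) + (66 − 0) + (1000 − 538.8).
That is 286.898 + 600 + 66 + 461.2, which totals 1414.098 million years.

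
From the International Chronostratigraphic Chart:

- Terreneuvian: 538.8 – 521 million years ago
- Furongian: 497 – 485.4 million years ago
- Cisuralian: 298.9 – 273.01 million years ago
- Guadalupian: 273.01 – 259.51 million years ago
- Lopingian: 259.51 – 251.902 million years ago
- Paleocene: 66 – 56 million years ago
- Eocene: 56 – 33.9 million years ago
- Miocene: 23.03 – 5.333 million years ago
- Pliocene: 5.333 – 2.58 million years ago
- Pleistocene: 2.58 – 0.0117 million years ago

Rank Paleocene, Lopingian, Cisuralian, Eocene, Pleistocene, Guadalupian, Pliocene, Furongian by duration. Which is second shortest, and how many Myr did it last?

Durations: Paleocene 10; Lopingian 7.608; Cisuralian 25.89; Eocene 22.1; Pleistocene 2.5683; Guadalupian 13.5; Pliocene 2.753; Furongian 11.6 Myr.
Sorted shortest-first: Pleistocene (2.5683), Pliocene (2.753), Lopingian (7.608), Paleocene (10), Furongian (11.6), Guadalupian (13.5), Eocene (22.1), Cisuralian (25.89).
The second shortest is Pliocene at 2.753 Myr.

Pliocene, 2.753 million years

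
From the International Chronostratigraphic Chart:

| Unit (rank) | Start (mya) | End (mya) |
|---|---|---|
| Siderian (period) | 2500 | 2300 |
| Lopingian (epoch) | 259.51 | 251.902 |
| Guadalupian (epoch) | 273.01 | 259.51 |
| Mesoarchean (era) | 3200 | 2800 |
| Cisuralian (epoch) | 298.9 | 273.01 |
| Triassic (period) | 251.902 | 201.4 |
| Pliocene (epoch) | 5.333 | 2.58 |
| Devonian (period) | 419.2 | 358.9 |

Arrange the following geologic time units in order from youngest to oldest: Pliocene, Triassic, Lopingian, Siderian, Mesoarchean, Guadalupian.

Pliocene → Triassic → Lopingian → Guadalupian → Siderian → Mesoarchean

The oldest of these is Mesoarchean (starts 3200 Ma) and the youngest is Pliocene (ends 2.58 Ma).
In between, by decreasing start age: Siderian (2500), Guadalupian (273.01), Lopingian (259.51), Triassic (251.902).
Listing youngest first means reversing that sequence.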